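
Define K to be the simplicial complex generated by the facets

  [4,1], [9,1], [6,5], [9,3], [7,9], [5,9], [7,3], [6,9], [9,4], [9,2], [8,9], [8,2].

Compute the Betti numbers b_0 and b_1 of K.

Take the total order 1 < 2 < 3 < 4 < 5 < 6 < 7 < 8 < 9 on the vertex set. Then K (dimension 1) consists of the simplices:

  0-simplices (9): [1], [2], [3], [4], [5], [6], [7], [8], [9]
  1-simplices (12): [1,4], [1,9], [2,8], [2,9], [3,7], [3,9], [4,9], [5,6], [5,9], [6,9], [7,9], [8,9]

Hence C_0 ≅ Z^9, C_1 ≅ Z^12.

∂_1: C_1 → C_0 maps an edge to its endpoints' difference, ∂[p,q] = q − p.
As a 9×12 matrix over Z this has rank 8, with invariant factors (1,1,1,1,1,1,1,1).

From H_k ≅ ker(∂_k) / im(∂_{k+1}) we obtain:

  H_0: rank C_0 − rank ∂_1 = 9 − 8 = 1, and the invariant factors of ∂_1 are all 1, so H_0 = Z.
  H_1: rank ker ∂_1 − rank ∂_2 = (12 − 8) − 0 = 4, and there is no ∂_2, so H_1 = Z^4.

Hence the Betti numbers are b_0 = 1, b_1 = 4.

b_0 = 1, b_1 = 4.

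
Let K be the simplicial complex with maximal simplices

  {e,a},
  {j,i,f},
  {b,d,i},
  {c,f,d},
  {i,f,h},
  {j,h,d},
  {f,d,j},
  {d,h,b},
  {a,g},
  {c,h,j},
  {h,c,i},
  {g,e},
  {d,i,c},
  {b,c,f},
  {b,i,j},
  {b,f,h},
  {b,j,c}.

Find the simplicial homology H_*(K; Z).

K has 10 vertices, 24 edges, 14 triangles.
rank ∂_0 = 0, rank ∂_1 = 8 ⇒ b_0 = 10 − 0 − 8 = 2; all invariant factors of ∂_1 are 1 so no torsion. So H_0 = Z^2.
rank ∂_1 = 8, rank ∂_2 = 13 ⇒ b_1 = 24 − 8 − 13 = 3; all invariant factors of ∂_2 are 1 so no torsion. So H_1 = Z^3.
rank ∂_2 = 13, rank ∂_3 = 0 ⇒ b_2 = 14 − 13 − 0 = 1. So H_2 = Z.

H_0 = Z^2,  H_1 = Z^3,  H_2 = Z.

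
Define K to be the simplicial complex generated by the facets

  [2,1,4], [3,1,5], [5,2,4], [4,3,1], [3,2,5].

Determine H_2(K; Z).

H_2 ≅ 0.

K has 5 vertices, 10 edges, 5 triangles.
rank ∂_2 = 5, rank ∂_3 = 0 ⇒ b_2 = 5 − 5 − 0 = 0. So H_2 ≅ 0.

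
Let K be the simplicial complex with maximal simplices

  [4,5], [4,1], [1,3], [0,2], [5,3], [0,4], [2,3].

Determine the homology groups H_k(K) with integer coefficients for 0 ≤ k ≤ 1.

Take the total order 0 < 1 < 2 < 3 < 4 < 5 on the vertex set. Then K (dimension 1) consists of the simplices:

  0-simplices (6): [0], [1], [2], [3], [4], [5]
  1-simplices (7): [0,2], [0,4], [1,3], [1,4], [2,3], [3,5], [4,5]

so the chain groups are C_0 ≅ Z^6, C_1 ≅ Z^7.

∂_1: C_1 → C_0 sends each edge [p,q] (with p < q) to q − p. For instance
  ∂[1,4] = [4] − [1].
The 6×7 boundary matrix has rank 5 and Smith normal form diag(1,1,1,1,1).

Computing H_k = (kernel of ∂_k) / (image of ∂_{k+1}):

  H_0: rank C_0 − rank ∂_1 = 6 − 5 = 1, and the invariant factors of ∂_1 are all 1, so H_0 ≅ Z.
  H_1: rank ker ∂_1 − rank ∂_2 = (7 − 5) − 0 = 2, and there is no ∂_2, so H_1 ≅ Z^2.

H_0 ≅ Z,  H_1 ≅ Z^2.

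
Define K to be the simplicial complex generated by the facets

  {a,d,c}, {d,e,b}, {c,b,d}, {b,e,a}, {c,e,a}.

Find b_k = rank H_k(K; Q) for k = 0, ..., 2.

We work with the vertex ordering a < b < c < d < e. The simplices of K, each written with vertices in increasing order, are:

  0-simplices (5): a, b, c, d, e
  1-simplices (10): ab, ac, ad, ae, bc, bd, be, cd, ce, de
  2-simplices (5): abe, acd, ace, bcd, bde

so the chain groups are C_0 ≅ Z^5, C_1 ≅ Z^10, C_2 ≅ Z^5.

The boundary map ∂_1: C_1 → C_0 is given by ∂[p,q] = [q] − [p]. For instance
  ∂cd = d − c.
This gives a 5×10 integer matrix of rank 4; reducing to Smith normal form yields diagonal entries (1,1,1,1).

Boundary ∂_2: C_2 → C_1 sends each 2-simplex [p,q,r] to [q,r] − [p,r] + [p,q]. For instance
  ∂bcd = cd − bd + bc,
  ∂abe = be − ae + ab.
The resulting 10×5 matrix has rank 5, and its Smith normal form has invariant factors (1,1,1,1,1).

Now H_k = ker ∂_k / im ∂_{k+1}, so:

  H_0: rank C_0 − rank ∂_1 = 5 − 4 = 1, and the invariant factors of ∂_1 are all 1, so H_0 = Z.
  H_1: rank ker ∂_1 − rank ∂_2 = (10 − 4) − 5 = 1, and the invariant factors of ∂_2 are all 1, so H_1 = Z.
  H_2: rank ker ∂_2 − rank ∂_3 = (5 − 5) − 0 = 0, and there is no ∂_3, so H_2 = 0.

Hence the Betti numbers are b_0 = 1, b_1 = 1, b_2 = 0.

b_0 = 1, b_1 = 1, b_2 = 0.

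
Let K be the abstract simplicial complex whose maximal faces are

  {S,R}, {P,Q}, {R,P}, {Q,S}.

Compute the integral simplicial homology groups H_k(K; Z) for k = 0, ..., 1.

Fix the vertex order P < Q < R < S and write every simplex with vertices in increasing order. Then dim K = 1 and the simplices of K are:

  0-simplices (4): P, Q, R, S
  1-simplices (4): PQ, PR, QS, RS

so the chain groups are C_0 ≅ Z^4, C_1 ≅ Z^4.

∂_1: C_1 → C_0 maps an edge to its endpoints' difference, ∂[p,q] = q − p.
As a 4×4 matrix over Z this has rank 3, with invariant factors (1,1,1).

Reading off H_k = ker ∂_k / im ∂_{k+1}:

  H_0: rank C_0 − rank ∂_1 = 4 − 3 = 1, and the invariant factors of ∂_1 are all 1, so H_0 = Z.
  H_1: rank ker ∂_1 − rank ∂_2 = (4 − 3) − 0 = 1, and there is no ∂_2, so H_1 = Z.

(K is a triangulation of the circle S^1.)

H_0 = Z,  H_1 = Z.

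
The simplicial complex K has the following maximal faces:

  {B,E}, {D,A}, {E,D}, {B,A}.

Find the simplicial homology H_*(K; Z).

H_0 = Z,  H_1 = Z.

K has 4 vertices, 4 edges.
rank ∂_0 = 0, rank ∂_1 = 3 ⇒ b_0 = 4 − 0 − 3 = 1; all invariant factors of ∂_1 are 1 so no torsion. So H_0 = Z.
rank ∂_1 = 3, rank ∂_2 = 0 ⇒ b_1 = 4 − 3 − 0 = 1. So H_1 = Z.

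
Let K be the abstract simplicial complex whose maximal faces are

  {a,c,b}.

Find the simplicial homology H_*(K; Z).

H_0 ≅ Z,  H_1 = 0,  H_2 = 0.

We work with the vertex ordering a < b < c. The simplices of K, each written with vertices in increasing order, are:

  0-simplices (3): a, b, c
  1-simplices (3): ab, ac, bc
  2-simplices (1): abc

so the chain groups are C_0 ≅ Z^3, C_1 ≅ Z^3, C_2 ≅ Z^1.

∂_1: C_1 → C_0 is given by ∂[p,q] = [q] − [p]. For instance
  ∂bc = c − b.
The 3×3 boundary matrix has rank 2 and Smith normal form diag(1,1).

The boundary map ∂_2: C_2 → C_1 maps a triangle to the signed sum of its edges. For instance
  ∂abc = bc − ac + ab.
This gives a 3×1 integer matrix of rank 1; reducing to Smith normal form yields diagonal entries (1).

From H_k ≅ ker(∂_k) / im(∂_{k+1}) we obtain:

  H_0: rank C_0 − rank ∂_1 = 3 − 2 = 1, and the invariant factors of ∂_1 are all 1, so H_0 = Z.
  H_1: rank ker ∂_1 − rank ∂_2 = (3 − 2) − 1 = 0, and the invariant factors of ∂_2 are all 1, so H_1 = 0.
  H_2: rank ker ∂_2 − rank ∂_3 = (1 − 1) − 0 = 0, and there is no ∂_3, so H_2 = 0.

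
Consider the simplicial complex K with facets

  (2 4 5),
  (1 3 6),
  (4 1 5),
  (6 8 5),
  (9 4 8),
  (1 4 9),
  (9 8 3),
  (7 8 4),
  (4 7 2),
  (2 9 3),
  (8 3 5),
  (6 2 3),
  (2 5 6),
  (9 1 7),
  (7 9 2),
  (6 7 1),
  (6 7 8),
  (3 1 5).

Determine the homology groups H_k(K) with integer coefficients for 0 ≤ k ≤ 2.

We work with the vertex ordering 1 < 2 < 3 < 4 < 5 < 6 < 7 < 8 < 9. The simplices of K, each written with vertices in increasing order, are:

  0-simplices (9): [1], [2], [3], [4], [5], [6], [7], [8], [9]
  1-simplices (27): (27 of them)
  2-simplices (18): [1,3,5], [1,3,6], [1,4,5], [1,4,9], [1,6,7], [1,7,9], [2,3,6], [2,3,9], [2,4,5], [2,4,7], [2,5,6], [2,7,9], [3,5,8], [3,8,9], [4,7,8], [4,8,9], [5,6,8], [6,7,8]

Hence C_0 ≅ Z^9, C_1 ≅ Z^27, C_2 ≅ Z^18.

∂_1: C_1 → C_0 maps an edge to its endpoints' difference, ∂[p,q] = q − p. For instance
  ∂[3,5] = [5] − [3].
The resulting 9×27 matrix has rank 8, and its Smith normal form has invariant factors (1,1,1,1,1,1,1,1).

∂_2: C_2 → C_1 sends each 2-simplex [p,q,r] to [q,r] − [p,r] + [p,q]. For instance
  ∂[5,6,8] = [6,8] − [5,8] + [5,6],
  ∂[1,6,7] = [6,7] − [1,7] + [1,6].
The 27×18 boundary matrix has rank 18 and Smith normal form diag(1,1,1,1,1,1,1,1,1,1,1,1,1,1,1,1,1,2).

Computing H_k = (kernel of ∂_k) / (image of ∂_{k+1}):

  H_0: rank C_0 − rank ∂_1 = 9 − 8 = 1, and the invariant factors of ∂_1 are all 1, so H_0 ≅ Z.
  H_1: rank ker ∂_1 − rank ∂_2 = (27 − 8) − 18 = 1, and ∂_2 has invariant factor 2 > 1, so H_1 ≅ Z ⊕ Z/2.
  H_2: rank ker ∂_2 − rank ∂_3 = (18 − 18) − 0 = 0, and there is no ∂_3, so H_2 ≅ 0.

As a check, the Euler characteristic is 9 − 27 + 18 = 0, which agrees with 1 − 1 + 0 = 0.
(K is a triangulation of the Klein bottle.)

H_0 ≅ Z,  H_1 ≅ Z ⊕ Z/2,  H_2 = 0.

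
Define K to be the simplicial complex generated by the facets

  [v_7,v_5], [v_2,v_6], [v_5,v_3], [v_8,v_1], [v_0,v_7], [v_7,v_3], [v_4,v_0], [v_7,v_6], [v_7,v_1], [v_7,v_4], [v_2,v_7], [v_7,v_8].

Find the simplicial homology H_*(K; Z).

H_0 ≅ Z,  H_1 ≅ Z^4.

Order the vertices as v_0 < v_1 < v_2 < v_3 < v_4 < v_5 < v_6 < v_7 < v_8. Listing each simplex with vertices in this order, K has dimension 1 with simplices:

  0-simplices (9): [v_0], [v_1], [v_2], [v_3], [v_4], [v_5], [v_6], [v_7], [v_8]
  1-simplices (12): [v_0,v_4], [v_0,v_7], [v_1,v_7], [v_1,v_8], [v_2,v_6], [v_2,v_7], [v_3,v_5], [v_3,v_7], [v_4,v_7], [v_5,v_7], [v_6,v_7], [v_7,v_8]

giving chain groups C_0 ≅ Z^9, C_1 ≅ Z^12.

∂_1: C_1 → C_0 sends each edge [p,q] (with p < q) to q − p. For instance
  ∂[v_2,v_6] = [v_6] − [v_2].
As a 9×12 matrix over Z this has rank 8, with invariant factors (1,1,1,1,1,1,1,1).

Reading off H_k = ker ∂_k / im ∂_{k+1}:

  H_0: rank C_0 − rank ∂_1 = 9 − 8 = 1, and the invariant factors of ∂_1 are all 1, so H_0 = Z.
  H_1: rank ker ∂_1 − rank ∂_2 = (12 − 8) − 0 = 4, and there is no ∂_2, so H_1 = Z^4.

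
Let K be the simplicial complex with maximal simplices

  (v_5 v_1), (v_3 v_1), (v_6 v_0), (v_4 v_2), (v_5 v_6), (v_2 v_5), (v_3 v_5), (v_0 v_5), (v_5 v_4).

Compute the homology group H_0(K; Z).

We work with the vertex ordering v_0 < v_1 < v_2 < v_3 < v_4 < v_5 < v_6. The simplices of K, each written with vertices in increasing order, are:

  0-simplices (7): [v_0], [v_1], [v_2], [v_3], [v_4], [v_5], [v_6]
  1-simplices (9): [v_0,v_5], [v_0,v_6], [v_1,v_3], [v_1,v_5], [v_2,v_4], [v_2,v_5], [v_3,v_5], [v_4,v_5], [v_5,v_6]

Hence C_0 ≅ Z^7, C_1 ≅ Z^9.

∂_1: C_1 → C_0 sends each edge [p,q] (with p < q) to q − p. For instance
  ∂[v_4,v_5] = [v_5] − [v_4].
This gives a 7×9 integer matrix of rank 6; reducing to Smith normal form yields diagonal entries (1,1,1,1,1,1).

Computing H_k = (kernel of ∂_k) / (image of ∂_{k+1}):

  H_0: rank C_0 − rank ∂_1 = 7 − 6 = 1, and the invariant factors of ∂_1 are all 1, so H_0 = Z.

H_0 ≅ Z.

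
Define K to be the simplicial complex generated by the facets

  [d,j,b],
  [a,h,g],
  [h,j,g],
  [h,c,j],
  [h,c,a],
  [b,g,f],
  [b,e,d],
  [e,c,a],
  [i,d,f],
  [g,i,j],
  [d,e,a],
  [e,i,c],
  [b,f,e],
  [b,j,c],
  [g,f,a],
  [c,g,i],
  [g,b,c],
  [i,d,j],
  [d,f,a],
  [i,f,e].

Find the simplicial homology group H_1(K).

H_1 ≅ Z × Z/2.

Order the vertices as a < b < c < d < e < f < g < h < i < j. Listing each simplex with vertices in this order, K has dimension 2 with simplices:

  0-simplices (10): a, b, c, d, e, f, g, h, i, j
  1-simplices (30): ac, ad, ae, af, ag, ah, bc, bd, be, bf, bg, bj, ce, cg, ch, ci, cj, de, df, di, dj, ef, ei, fg, fi, gh, gi, gj, hj, ij
  2-simplices (20): ace, ach, ade, adf, afg, agh, bcg, bcj, bde, bdj, bef, bfg, cei, cgi, chj, dfi, dij, efi, ghj, gij

Hence C_0 ≅ Z^10, C_1 ≅ Z^30, C_2 ≅ Z^20.

∂_1: C_1 → C_0 sends each edge [p,q] (with p < q) to q − p.
The resulting 10×30 matrix has rank 9, and its Smith normal form has invariant factors (1,1,1,1,1,1,1,1,1).

∂_2: C_2 → C_1 maps a triangle to the signed sum of its edges. For instance
  ∂ade = de − ae + ad,
  ∂afg = fg − ag + af.
This gives a 30×20 integer matrix of rank 20; reducing to Smith normal form yields diagonal entries (1,1,1,1,1,1,1,1,1,1,1,1,1,1,1,1,1,1,1,2).

Reading off H_k = ker ∂_k / im ∂_{k+1}:

  H_1: rank ker ∂_1 − rank ∂_2 = (30 − 9) − 20 = 1, and ∂_2 has invariant factor 2 > 1, so H_1 = Z × Z/2.

(K is a triangulation of the Klein bottle.)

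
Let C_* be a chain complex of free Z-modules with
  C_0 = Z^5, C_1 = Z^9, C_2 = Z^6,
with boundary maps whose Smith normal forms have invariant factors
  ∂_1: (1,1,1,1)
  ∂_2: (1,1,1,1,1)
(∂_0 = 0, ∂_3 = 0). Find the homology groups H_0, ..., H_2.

H_0 ≅ Z,  H_1 = 0,  H_2 ≅ Z.

H_0: b_0 = 5 − 0 − 4 = 1; torsion from ∂_1 factors > 1: none. So H_0 ≅ Z.
H_1: b_1 = 9 − 4 − 5 = 0; torsion from ∂_2 factors > 1: none. So H_1 ≅ 0.
H_2: b_2 = 6 − 5 − 0 = 1; torsion from ∂_3 factors > 1: none. So H_2 ≅ Z.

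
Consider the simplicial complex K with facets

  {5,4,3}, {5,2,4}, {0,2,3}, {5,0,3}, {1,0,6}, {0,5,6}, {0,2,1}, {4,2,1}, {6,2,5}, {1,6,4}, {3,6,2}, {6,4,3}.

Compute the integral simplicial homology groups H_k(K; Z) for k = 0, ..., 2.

H_0 = Z,  H_1 = Z/2,  H_2 = 0.

Order the vertices as 0 < 1 < 2 < 3 < 4 < 5 < 6. Listing each simplex with vertices in this order, K has dimension 2 with simplices:

  0-simplices (7): [0], [1], [2], [3], [4], [5], [6]
  1-simplices (18): [0,1], [0,2], [0,3], [0,5], [0,6], [1,2], [1,4], [1,6], [2,3], [2,4], [2,5], [2,6], [3,4], [3,5], [3,6], [4,5], [4,6], [5,6]
  2-simplices (12): [0,1,2], [0,1,6], [0,2,3], [0,3,5], [0,5,6], [1,2,4], [1,4,6], [2,3,6], [2,4,5], [2,5,6], [3,4,5], [3,4,6]

so the chain groups are C_0 ≅ Z^7, C_1 ≅ Z^18, C_2 ≅ Z^12.

Boundary ∂_1: C_1 → C_0 is given by ∂[p,q] = [q] − [p].
The resulting 7×18 matrix has rank 6, and its Smith normal form has invariant factors (1,1,1,1,1,1).

Boundary ∂_2: C_2 → C_1 acts by ∂[p,q,r] = [q,r] − [p,r] + [p,q]. For instance
  ∂[2,3,6] = [3,6] − [2,6] + [2,3],
  ∂[0,1,6] = [1,6] − [0,6] + [0,1].
This gives a 18×12 integer matrix of rank 12; reducing to Smith normal form yields diagonal entries (1,1,1,1,1,1,1,1,1,1,1,2).

Reading off H_k = ker ∂_k / im ∂_{k+1}:

  H_0: rank C_0 − rank ∂_1 = 7 − 6 = 1, and the invariant factors of ∂_1 are all 1, so H_0 ≅ Z.
  H_1: rank ker ∂_1 − rank ∂_2 = (18 − 6) − 12 = 0, and ∂_2 has invariant factor 2 > 1, so H_1 ≅ Z/2.
  H_2: rank ker ∂_2 − rank ∂_3 = (12 − 12) − 0 = 0, and there is no ∂_3, so H_2 ≅ 0.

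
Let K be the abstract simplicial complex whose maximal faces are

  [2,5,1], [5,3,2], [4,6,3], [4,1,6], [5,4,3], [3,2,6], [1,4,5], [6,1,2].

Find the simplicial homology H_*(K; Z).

Take the total order 1 < 2 < 3 < 4 < 5 < 6 on the vertex set. Then K (dimension 2) consists of the simplices:

  0-simplices (6): [1], [2], [3], [4], [5], [6]
  1-simplices (12): [1,2], [1,4], [1,5], [1,6], [2,3], [2,5], [2,6], [3,4], [3,5], [3,6], [4,5], [4,6]
  2-simplices (8): [1,2,5], [1,2,6], [1,4,5], [1,4,6], [2,3,5], [2,3,6], [3,4,5], [3,4,6]

Hence C_0 ≅ Z^6, C_1 ≅ Z^12, C_2 ≅ Z^8.

Boundary ∂_1: C_1 → C_0 is given by ∂[p,q] = [q] − [p]. For instance
  ∂[1,2] = [2] − [1].
This gives a 6×12 integer matrix of rank 5; reducing to Smith normal form yields diagonal entries (1,1,1,1,1).

Boundary ∂_2: C_2 → C_1 maps a triangle to the signed sum of its edges. For instance
  ∂[2,3,5] = [3,5] − [2,5] + [2,3],
  ∂[1,4,6] = [4,6] − [1,6] + [1,4].
The resulting 12×8 matrix has rank 7, and its Smith normal form has invariant factors (1,1,1,1,1,1,1).

Reading off H_k = ker ∂_k / im ∂_{k+1}:

  H_0: rank C_0 − rank ∂_1 = 6 − 5 = 1, and the invariant factors of ∂_1 are all 1, so H_0 ≅ Z.
  H_1: rank ker ∂_1 − rank ∂_2 = (12 − 5) − 7 = 0, and the invariant factors of ∂_2 are all 1, so H_1 ≅ 0.
  H_2: rank ker ∂_2 − rank ∂_3 = (8 − 7) − 0 = 1, and there is no ∂_3, so H_2 ≅ Z.

H_0 ≅ Z,  H_1 = 0,  H_2 ≅ Z.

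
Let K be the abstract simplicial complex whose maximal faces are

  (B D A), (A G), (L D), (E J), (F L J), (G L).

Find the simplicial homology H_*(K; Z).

We work with the vertex ordering A < B < D < E < F < G < J < L. The simplices of K, each written with vertices in increasing order, are:

  0-simplices (8): A, B, D, E, F, G, J, L
  1-simplices (10): AB, AD, AG, BD, DL, EJ, FJ, FL, GL, JL
  2-simplices (2): ABD, FJL

giving chain groups C_0 ≅ Z^8, C_1 ≅ Z^10, C_2 ≅ Z^2.

Boundary ∂_1: C_1 → C_0 maps an edge to its endpoints' difference, ∂[p,q] = q − p. For instance
  ∂BD = D − B.
This gives a 8×10 integer matrix of rank 7; reducing to Smith normal form yields diagonal entries (1,1,1,1,1,1,1).

Boundary ∂_2: C_2 → C_1 acts by ∂[p,q,r] = [q,r] − [p,r] + [p,q]. For instance
  ∂ABD = BD − AD + AB,
  ∂FJL = JL − FL + FJ.
This gives a 10×2 integer matrix of rank 2; reducing to Smith normal form yields diagonal entries (1,1).

From H_k ≅ ker(∂_k) / im(∂_{k+1}) we obtain:

  H_0: rank C_0 − rank ∂_1 = 8 − 7 = 1, and the invariant factors of ∂_1 are all 1, so H_0 = Z.
  H_1: rank ker ∂_1 − rank ∂_2 = (10 − 7) − 2 = 1, and the invariant factors of ∂_2 are all 1, so H_1 = Z.
  H_2: rank ker ∂_2 − rank ∂_3 = (2 − 2) − 0 = 0, and there is no ∂_3, so H_2 = 0.

As a check, the Euler characteristic is 8 − 10 + 2 = 0, which agrees with 1 − 1 + 0 = 0.

H_0 = Z,  H_1 = Z,  H_2 = 0.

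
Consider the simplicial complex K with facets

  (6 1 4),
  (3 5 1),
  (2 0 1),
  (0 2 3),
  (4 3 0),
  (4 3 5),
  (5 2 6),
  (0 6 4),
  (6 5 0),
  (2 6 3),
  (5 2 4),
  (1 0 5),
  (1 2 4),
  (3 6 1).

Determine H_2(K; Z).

H_2 = Z.

Take the total order 0 < 1 < 2 < 3 < 4 < 5 < 6 on the vertex set. Then K (dimension 2) consists of the simplices:

  0-simplices (7): [0], [1], [2], [3], [4], [5], [6]
  1-simplices (21): [0,1], [0,2], [0,3], [0,4], [0,5], [0,6], [1,2], [1,3], [1,4], [1,5], [1,6], [2,3], [2,4], [2,5], [2,6], [3,4], [3,5], [3,6], [4,5], [4,6], [5,6]
  2-simplices (14): [0,1,2], [0,1,5], [0,2,3], [0,3,4], [0,4,6], [0,5,6], [1,2,4], [1,3,5], [1,3,6], [1,4,6], [2,3,6], [2,4,5], [2,5,6], [3,4,5]

giving chain groups C_0 ≅ Z^7, C_1 ≅ Z^21, C_2 ≅ Z^14.

∂_1: C_1 → C_0 sends each edge [p,q] (with p < q) to q − p. For instance
  ∂[0,4] = [4] − [0].
As a 7×21 matrix over Z this has rank 6, with invariant factors (1,1,1,1,1,1).

∂_2: C_2 → C_1 sends each 2-simplex [p,q,r] to [q,r] − [p,r] + [p,q]. For instance
  ∂[0,1,2] = [1,2] − [0,2] + [0,1],
  ∂[2,5,6] = [5,6] − [2,6] + [2,5].
The resulting 21×14 matrix has rank 13, and its Smith normal form has invariant factors (1,1,1,1,1,1,1,1,1,1,1,1,1).

Computing H_k = (kernel of ∂_k) / (image of ∂_{k+1}):

  H_2: rank ker ∂_2 − rank ∂_3 = (14 − 13) − 0 = 1, and there is no ∂_3, so H_2 ≅ Z.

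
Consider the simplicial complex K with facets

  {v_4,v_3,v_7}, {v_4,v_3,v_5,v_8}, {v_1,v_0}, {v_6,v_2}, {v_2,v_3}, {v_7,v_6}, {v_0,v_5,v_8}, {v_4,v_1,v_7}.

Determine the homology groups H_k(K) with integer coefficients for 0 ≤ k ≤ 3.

H_0 = Z,  H_1 = Z^2,  H_2 = 0,  H_3 = 0.

We work with the vertex ordering v_0 < v_1 < v_2 < v_3 < v_4 < v_5 < v_6 < v_7 < v_8. The simplices of K, each written with vertices in increasing order, are:

  0-simplices (9): [v_0], [v_1], [v_2], [v_3], [v_4], [v_5], [v_6], [v_7], [v_8]
  1-simplices (16): (16 of them)
  2-simplices (7): [v_0,v_5,v_8], [v_1,v_4,v_7], [v_3,v_4,v_5], [v_3,v_4,v_7], [v_3,v_4,v_8], [v_3,v_5,v_8], [v_4,v_5,v_8]
  3-simplices (1): [v_3,v_4,v_5,v_8]

giving chain groups C_0 ≅ Z^9, C_1 ≅ Z^16, C_2 ≅ Z^7, C_3 ≅ Z^1.

The boundary map ∂_1: C_1 → C_0 sends each edge [p,q] (with p < q) to q − p. For instance
  ∂[v_3,v_7] = [v_7] − [v_3].
The 9×16 boundary matrix has rank 8 and Smith normal form diag(1,1,1,1,1,1,1,1).

Boundary ∂_2: C_2 → C_1 maps a triangle to the signed sum of its edges. For instance
  ∂[v_4,v_5,v_8] = [v_5,v_8] − [v_4,v_8] + [v_4,v_5],
  ∂[v_1,v_4,v_7] = [v_4,v_7] − [v_1,v_7] + [v_1,v_4].
The 16×7 boundary matrix has rank 6 and Smith normal form diag(1,1,1,1,1,1).

The boundary map ∂_3: C_3 → C_2 sends each 3-simplex σ to the alternating sum Σ_i (−1)^i (σ with its i-th vertex removed). For instance
  ∂[v_3,v_4,v_5,v_8] = [v_4,v_5,v_8] − [v_3,v_5,v_8] + [v_3,v_4,v_8] − [v_3,v_4,v_5].
The 7×1 boundary matrix has rank 1 and Smith normal form diag(1).

Computing H_k = (kernel of ∂_k) / (image of ∂_{k+1}):

  H_0: rank C_0 − rank ∂_1 = 9 − 8 = 1, and the invariant factors of ∂_1 are all 1, so H_0 ≅ Z.
  H_1: rank ker ∂_1 − rank ∂_2 = (16 − 8) − 6 = 2, and the invariant factors of ∂_2 are all 1, so H_1 ≅ Z^2.
  H_2: rank ker ∂_2 − rank ∂_3 = (7 − 6) − 1 = 0, and the invariant factors of ∂_3 are all 1, so H_2 ≅ 0.
  H_3: rank ker ∂_3 − rank ∂_4 = (1 − 1) − 0 = 0, and there is no ∂_4, so H_3 ≅ 0.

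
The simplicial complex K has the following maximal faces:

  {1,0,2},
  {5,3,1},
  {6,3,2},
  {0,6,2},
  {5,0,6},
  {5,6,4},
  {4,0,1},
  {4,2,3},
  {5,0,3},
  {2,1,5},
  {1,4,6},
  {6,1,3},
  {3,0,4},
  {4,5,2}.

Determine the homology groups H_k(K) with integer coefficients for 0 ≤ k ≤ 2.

We work with the vertex ordering 0 < 1 < 2 < 3 < 4 < 5 < 6. The simplices of K, each written with vertices in increasing order, are:

  0-simplices (7): [0], [1], [2], [3], [4], [5], [6]
  1-simplices (21): [0,1], [0,2], [0,3], [0,4], [0,5], [0,6], [1,2], [1,3], [1,4], [1,5], [1,6], [2,3], [2,4], [2,5], [2,6], [3,4], [3,5], [3,6], [4,5], [4,6], [5,6]
  2-simplices (14): [0,1,2], [0,1,4], [0,2,6], [0,3,4], [0,3,5], [0,5,6], [1,2,5], [1,3,5], [1,3,6], [1,4,6], [2,3,4], [2,3,6], [2,4,5], [4,5,6]

so the chain groups are C_0 ≅ Z^7, C_1 ≅ Z^21, C_2 ≅ Z^14.

The boundary map ∂_1: C_1 → C_0 maps an edge to its endpoints' difference, ∂[p,q] = q − p.
The resulting 7×21 matrix has rank 6, and its Smith normal form has invariant factors (1,1,1,1,1,1).

∂_2: C_2 → C_1 maps a triangle to the signed sum of its edges. For instance
  ∂[2,3,4] = [3,4] − [2,4] + [2,3],
  ∂[0,2,6] = [2,6] − [0,6] + [0,2].
The resulting 21×14 matrix has rank 13, and its Smith normal form has invariant factors (1,1,1,1,1,1,1,1,1,1,1,1,1).

From H_k ≅ ker(∂_k) / im(∂_{k+1}) we obtain:

  H_0: rank C_0 − rank ∂_1 = 7 − 6 = 1, and the invariant factors of ∂_1 are all 1, so H_0 ≅ Z.
  H_1: rank ker ∂_1 − rank ∂_2 = (21 − 6) − 13 = 2, and the invariant factors of ∂_2 are all 1, so H_1 ≅ Z^2.
  H_2: rank ker ∂_2 − rank ∂_3 = (14 − 13) − 0 = 1, and there is no ∂_3, so H_2 ≅ Z.

(K is a triangulation of the torus T^2.)

H_0 ≅ Z,  H_1 ≅ Z^2,  H_2 ≅ Z.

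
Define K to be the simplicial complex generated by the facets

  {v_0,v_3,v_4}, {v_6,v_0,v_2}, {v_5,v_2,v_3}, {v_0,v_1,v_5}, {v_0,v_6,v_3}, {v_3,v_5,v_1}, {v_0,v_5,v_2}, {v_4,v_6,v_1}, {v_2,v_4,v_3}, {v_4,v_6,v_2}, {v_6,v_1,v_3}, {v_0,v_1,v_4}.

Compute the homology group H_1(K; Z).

H_1 = Z/2.

We work with the vertex ordering v_0 < v_1 < v_2 < v_3 < v_4 < v_5 < v_6. The simplices of K, each written with vertices in increasing order, are:

  0-simplices (7): [v_0], [v_1], [v_2], [v_3], [v_4], [v_5], [v_6]
  1-simplices (18): (18 of them)
  2-simplices (12): (12 of them)

so the chain groups are C_0 ≅ Z^7, C_1 ≅ Z^18, C_2 ≅ Z^12.

Boundary ∂_1: C_1 → C_0 sends each edge [p,q] (with p < q) to q − p. For instance
  ∂[v_0,v_2] = [v_2] − [v_0].
This gives a 7×18 integer matrix of rank 6; reducing to Smith normal form yields diagonal entries (1,1,1,1,1,1).

∂_2: C_2 → C_1 sends each 2-simplex [p,q,r] to [q,r] − [p,r] + [p,q]. For instance
  ∂[v_2,v_3,v_5] = [v_3,v_5] − [v_2,v_5] + [v_2,v_3],
  ∂[v_0,v_2,v_6] = [v_2,v_6] − [v_0,v_6] + [v_0,v_2].
As a 18×12 matrix over Z this has rank 12, with invariant factors (1,1,1,1,1,1,1,1,1,1,1,2).

Now H_k = ker ∂_k / im ∂_{k+1}, so:

  H_1: rank ker ∂_1 − rank ∂_2 = (18 − 6) − 12 = 0, and ∂_2 has invariant factor 2 > 1, so H_1 ≅ Z/2.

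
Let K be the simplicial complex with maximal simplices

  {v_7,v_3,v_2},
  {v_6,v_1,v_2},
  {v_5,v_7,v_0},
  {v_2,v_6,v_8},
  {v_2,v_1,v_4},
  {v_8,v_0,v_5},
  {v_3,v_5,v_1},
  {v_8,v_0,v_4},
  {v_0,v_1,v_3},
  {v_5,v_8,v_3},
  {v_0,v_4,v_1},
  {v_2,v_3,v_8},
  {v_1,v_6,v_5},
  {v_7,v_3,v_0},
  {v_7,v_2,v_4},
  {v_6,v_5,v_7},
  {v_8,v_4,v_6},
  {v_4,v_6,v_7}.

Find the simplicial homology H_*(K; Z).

H_0 ≅ Z,  H_1 ≅ Z ⊕ Z/2Z,  H_2 = 0.

K has 9 vertices, 27 edges, 18 triangles.
rank ∂_0 = 0, rank ∂_1 = 8 ⇒ b_0 = 9 − 0 − 8 = 1; all invariant factors of ∂_1 are 1 so no torsion. So H_0 = Z.
rank ∂_1 = 8, rank ∂_2 = 18 ⇒ b_1 = 27 − 8 − 18 = 1; ∂_2 has invariant factor(s) [2] giving torsion. So H_1 = Z ⊕ Z/2Z.
rank ∂_2 = 18, rank ∂_3 = 0 ⇒ b_2 = 18 − 18 − 0 = 0. So H_2 = 0.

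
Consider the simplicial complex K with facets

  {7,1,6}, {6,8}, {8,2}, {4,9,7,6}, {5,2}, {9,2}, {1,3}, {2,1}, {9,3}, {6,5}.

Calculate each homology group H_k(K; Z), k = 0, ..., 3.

H_0 = Z,  H_1 = Z^4,  H_2 = 0,  H_3 = 0.

We work with the vertex ordering 1 < 2 < 3 < 4 < 5 < 6 < 7 < 8 < 9. The simplices of K, each written with vertices in increasing order, are:

  0-simplices (9): [1], [2], [3], [4], [5], [6], [7], [8], [9]
  1-simplices (16): [1,2], [1,3], [1,6], [1,7], [2,5], [2,8], [2,9], [3,9], [4,6], [4,7], [4,9], [5,6], [6,7], [6,8], [6,9], [7,9]
  2-simplices (5): [1,6,7], [4,6,7], [4,6,9], [4,7,9], [6,7,9]
  3-simplices (1): [4,6,7,9]

so the chain groups are C_0 ≅ Z^9, C_1 ≅ Z^16, C_2 ≅ Z^5, C_3 ≅ Z^1.

∂_1: C_1 → C_0 sends each edge [p,q] (with p < q) to q − p.
As a 9×16 matrix over Z this has rank 8, with invariant factors (1,1,1,1,1,1,1,1).

The boundary map ∂_2: C_2 → C_1 acts by ∂[p,q,r] = [q,r] − [p,r] + [p,q]. For instance
  ∂[6,7,9] = [7,9] − [6,9] + [6,7],
  ∂[4,6,9] = [6,9] − [4,9] + [4,6].
As a 16×5 matrix over Z this has rank 4, with invariant factors (1,1,1,1).

Boundary ∂_3: C_3 → C_2 sends each 3-simplex σ to the alternating sum Σ_i (−1)^i (σ with its i-th vertex removed). For instance
  ∂[4,6,7,9] = [6,7,9] − [4,7,9] + [4,6,9] − [4,6,7].
The 5×1 boundary matrix has rank 1 and Smith normal form diag(1).

Reading off H_k = ker ∂_k / im ∂_{k+1}:

  H_0: rank C_0 − rank ∂_1 = 9 − 8 = 1, and the invariant factors of ∂_1 are all 1, so H_0 = Z.
  H_1: rank ker ∂_1 − rank ∂_2 = (16 − 8) − 4 = 4, and the invariant factors of ∂_2 are all 1, so H_1 = Z^4.
  H_2: rank ker ∂_2 − rank ∂_3 = (5 − 4) − 1 = 0, and the invariant factors of ∂_3 are all 1, so H_2 = 0.
  H_3: rank ker ∂_3 − rank ∂_4 = (1 − 1) − 0 = 0, and there is no ∂_4, so H_3 = 0.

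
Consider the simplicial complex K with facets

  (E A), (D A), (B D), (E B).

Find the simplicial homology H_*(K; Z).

We work with the vertex ordering A < B < D < E. The simplices of K, each written with vertices in increasing order, are:

  0-simplices (4): A, B, D, E
  1-simplices (4): AD, AE, BD, BE

giving chain groups C_0 ≅ Z^4, C_1 ≅ Z^4.

Boundary ∂_1: C_1 → C_0 maps an edge to its endpoints' difference, ∂[p,q] = q − p. For instance
  ∂AE = E − A.
As a 4×4 matrix over Z this has rank 3, with invariant factors (1,1,1).

Computing H_k = (kernel of ∂_k) / (image of ∂_{k+1}):

  H_0: rank C_0 − rank ∂_1 = 4 − 3 = 1, and the invariant factors of ∂_1 are all 1, so H_0 = Z.
  H_1: rank ker ∂_1 − rank ∂_2 = (4 − 3) − 0 = 1, and there is no ∂_2, so H_1 = Z.

(K is a triangulation of the circle S^1.)

H_0 = Z,  H_1 = Z.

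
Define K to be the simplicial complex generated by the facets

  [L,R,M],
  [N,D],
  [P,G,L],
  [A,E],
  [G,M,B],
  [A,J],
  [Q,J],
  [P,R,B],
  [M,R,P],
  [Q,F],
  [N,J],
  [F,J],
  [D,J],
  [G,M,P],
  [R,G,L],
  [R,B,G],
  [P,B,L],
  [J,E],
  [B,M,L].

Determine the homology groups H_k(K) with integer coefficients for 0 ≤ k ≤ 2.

H_0 ≅ Z^2,  H_1 ≅ Z^3 × Z/2,  H_2 = 0.

We work with the vertex ordering A < B < D < E < F < G < J < L < M < N < P < Q < R. The simplices of K, each written with vertices in increasing order, are:

  0-simplices (13): A, B, D, E, F, G, J, L, M, N, P, Q, R
  1-simplices (24): AE, AJ, BG, BL, BM, BP, BR, DJ, DN, EJ, FJ, FQ, GL, GM, GP, GR, JN, JQ, LM, LP, LR, MP, MR, PR
  2-simplices (10): BGM, BGR, BLM, BLP, BPR, GLP, GLR, GMP, LMR, MPR

so the chain groups are C_0 ≅ Z^13, C_1 ≅ Z^24, C_2 ≅ Z^10.

The boundary map ∂_1: C_1 → C_0 sends each edge [p,q] (with p < q) to q − p.
The 13×24 boundary matrix has rank 11 and Smith normal form diag(1,1,1,1,1,1,1,1,1,1,1).

The boundary map ∂_2: C_2 → C_1 acts by ∂[p,q,r] = [q,r] − [p,r] + [p,q]. For instance
  ∂BGR = GR − BR + BG,
  ∂GLR = LR − GR + GL.
This gives a 24×10 integer matrix of rank 10; reducing to Smith normal form yields diagonal entries (1,1,1,1,1,1,1,1,1,2).

Reading off H_k = ker ∂_k / im ∂_{k+1}:

  H_0: rank C_0 − rank ∂_1 = 13 − 11 = 2, and the invariant factors of ∂_1 are all 1, so H_0 ≅ Z^2.
  H_1: rank ker ∂_1 − rank ∂_2 = (24 − 11) − 10 = 3, and ∂_2 has invariant factor 2 > 1, so H_1 ≅ Z^3 × Z/2.
  H_2: rank ker ∂_2 − rank ∂_3 = (10 − 10) − 0 = 0, and there is no ∂_3, so H_2 ≅ 0.

As a check, the Euler characteristic is 13 − 24 + 10 = -1, which agrees with 2 − 3 + 0 = -1.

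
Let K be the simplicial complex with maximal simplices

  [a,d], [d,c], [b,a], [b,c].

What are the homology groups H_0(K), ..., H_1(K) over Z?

H_0 = Z,  H_1 = Z.

Take the total order a < b < c < d on the vertex set. Then K (dimension 1) consists of the simplices:

  0-simplices (4): a, b, c, d
  1-simplices (4): ab, ad, bc, cd

so the chain groups are C_0 ≅ Z^4, C_1 ≅ Z^4.

∂_1: C_1 → C_0 is given by ∂[p,q] = [q] − [p].
As a 4×4 matrix over Z this has rank 3, with invariant factors (1,1,1).

Reading off H_k = ker ∂_k / im ∂_{k+1}:

  H_0: rank C_0 − rank ∂_1 = 4 − 3 = 1, and the invariant factors of ∂_1 are all 1, so H_0 ≅ Z.
  H_1: rank ker ∂_1 − rank ∂_2 = (4 − 3) − 0 = 1, and there is no ∂_2, so H_1 ≅ Z.

As a check, the Euler characteristic is 4 − 4 = 0, which agrees with 1 − 1 = 0.
(K is a triangulation of the circle S^1.)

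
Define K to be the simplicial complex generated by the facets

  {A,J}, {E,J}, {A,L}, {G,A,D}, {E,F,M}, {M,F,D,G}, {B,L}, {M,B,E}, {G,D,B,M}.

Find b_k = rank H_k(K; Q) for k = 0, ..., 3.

Take the total order A < B < D < E < F < G < J < L < M on the vertex set. Then K (dimension 3) consists of the simplices:

  0-simplices (9): A, B, D, E, F, G, J, L, M
  1-simplices (18): AD, AG, AJ, AL, BD, BE, BG, BL, BM, DF, DG, DM, EF, EJ, EM, FG, FM, GM
  2-simplices (10): ADG, BDG, BDM, BEM, BGM, DFG, DFM, DGM, EFM, FGM
  3-simplices (2): BDGM, DFGM

giving chain groups C_0 ≅ Z^9, C_1 ≅ Z^18, C_2 ≅ Z^10, C_3 ≅ Z^2.

The boundary map ∂_1: C_1 → C_0 maps an edge to its endpoints' difference, ∂[p,q] = q − p. For instance
  ∂AG = G − A.
This gives a 9×18 integer matrix of rank 8; reducing to Smith normal form yields diagonal entries (1,1,1,1,1,1,1,1).

Boundary ∂_2: C_2 → C_1 maps a triangle to the signed sum of its edges. For instance
  ∂BEM = EM − BM + BE,
  ∂DFM = FM − DM + DF.
As a 18×10 matrix over Z this has rank 8, with invariant factors (1,1,1,1,1,1,1,1).

Boundary ∂_3: C_3 → C_2 sends each 3-simplex σ to the alternating sum Σ_i (−1)^i (σ with its i-th vertex removed). For instance
  ∂BDGM = DGM − BGM + BDM − BDG,
  ∂DFGM = FGM − DGM + DFM − DFG.
The resulting 10×2 matrix has rank 2, and its Smith normal form has invariant factors (1,1).

Now H_k = ker ∂_k / im ∂_{k+1}, so:

  H_0: rank C_0 − rank ∂_1 = 9 − 8 = 1, and the invariant factors of ∂_1 are all 1, so H_0 ≅ Z.
  H_1: rank ker ∂_1 − rank ∂_2 = (18 − 8) − 8 = 2, and the invariant factors of ∂_2 are all 1, so H_1 ≅ Z^2.
  H_2: rank ker ∂_2 − rank ∂_3 = (10 − 8) − 2 = 0, and the invariant factors of ∂_3 are all 1, so H_2 ≅ 0.
  H_3: rank ker ∂_3 − rank ∂_4 = (2 − 2) − 0 = 0, and there is no ∂_4, so H_3 ≅ 0.

Hence the Betti numbers are b_0 = 1, b_1 = 2, b_2 = 0, b_3 = 0.

b_0 = 1, b_1 = 2, b_2 = 0, b_3 = 0.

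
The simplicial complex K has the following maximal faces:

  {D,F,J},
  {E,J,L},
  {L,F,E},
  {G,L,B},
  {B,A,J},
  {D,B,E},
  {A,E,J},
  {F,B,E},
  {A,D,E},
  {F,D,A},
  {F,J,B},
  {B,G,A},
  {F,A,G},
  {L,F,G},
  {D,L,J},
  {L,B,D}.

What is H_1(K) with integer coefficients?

H_1 = Z^2.

Order the vertices as A < B < D < E < F < G < J < L. Listing each simplex with vertices in this order, K has dimension 2 with simplices:

  0-simplices (8): A, B, D, E, F, G, J, L
  1-simplices (24): AB, AD, AE, AF, AG, AJ, BD, BE, BF, BG, BJ, BL, DE, DF, DJ, DL, EF, EJ, EL, FG, FJ, FL, GL, JL
  2-simplices (16): ABG, ABJ, ADE, ADF, AEJ, AFG, BDE, BDL, BEF, BFJ, BGL, DFJ, DJL, EFL, EJL, FGL

so the chain groups are C_0 ≅ Z^8, C_1 ≅ Z^24, C_2 ≅ Z^16.

Boundary ∂_1: C_1 → C_0 sends each edge [p,q] (with p < q) to q − p. For instance
  ∂BL = L − B.
The resulting 8×24 matrix has rank 7, and its Smith normal form has invariant factors (1,1,1,1,1,1,1).

∂_2: C_2 → C_1 sends each 2-simplex [p,q,r] to [q,r] − [p,r] + [p,q]. For instance
  ∂DFJ = FJ − DJ + DF,
  ∂ABJ = BJ − AJ + AB.
The 24×16 boundary matrix has rank 15 and Smith normal form diag(1,1,1,1,1,1,1,1,1,1,1,1,1,1,1).

Computing H_k = (kernel of ∂_k) / (image of ∂_{k+1}):

  H_1: rank ker ∂_1 − rank ∂_2 = (24 − 7) − 15 = 2, and the invariant factors of ∂_2 are all 1, so H_1 ≅ Z^2.

(K is a triangulation of the torus T^2.)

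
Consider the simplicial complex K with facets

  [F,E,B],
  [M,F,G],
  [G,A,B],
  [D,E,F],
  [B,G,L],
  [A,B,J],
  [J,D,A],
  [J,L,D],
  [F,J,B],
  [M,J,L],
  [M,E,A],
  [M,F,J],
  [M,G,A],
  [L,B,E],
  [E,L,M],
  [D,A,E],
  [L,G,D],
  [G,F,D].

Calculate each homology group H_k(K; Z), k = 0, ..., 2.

Take the total order A < B < D < E < F < G < J < L < M on the vertex set. Then K (dimension 2) consists of the simplices:

  0-simplices (9): A, B, D, E, F, G, J, L, M
  1-simplices (27): AB, AD, AE, AG, AJ, AM, BE, BF, BG, BJ, BL, DE, DF, DG, DJ, DL, EF, EL, EM, FG, FJ, FM, GL, GM, JL, JM, LM
  2-simplices (18): ABG, ABJ, ADE, ADJ, AEM, AGM, BEF, BEL, BFJ, BGL, DEF, DFG, DGL, DJL, ELM, FGM, FJM, JLM

giving chain groups C_0 ≅ Z^9, C_1 ≅ Z^27, C_2 ≅ Z^18.

∂_1: C_1 → C_0 is given by ∂[p,q] = [q] − [p]. For instance
  ∂EM = M − E.
As a 9×27 matrix over Z this has rank 8, with invariant factors (1,1,1,1,1,1,1,1).

∂_2: C_2 → C_1 maps a triangle to the signed sum of its edges. For instance
  ∂BFJ = FJ − BJ + BF,
  ∂BEF = EF − BF + BE.
The 27×18 boundary matrix has rank 17 and Smith normal form diag(1,1,1,1,1,1,1,1,1,1,1,1,1,1,1,1,1).

From H_k ≅ ker(∂_k) / im(∂_{k+1}) we obtain:

  H_0: rank C_0 − rank ∂_1 = 9 − 8 = 1, and the invariant factors of ∂_1 are all 1, so H_0 ≅ Z.
  H_1: rank ker ∂_1 − rank ∂_2 = (27 − 8) − 17 = 2, and the invariant factors of ∂_2 are all 1, so H_1 ≅ Z^2.
  H_2: rank ker ∂_2 − rank ∂_3 = (18 − 17) − 0 = 1, and there is no ∂_3, so H_2 ≅ Z.

As a check, the Euler characteristic is 9 − 27 + 18 = 0, which agrees with 1 − 2 + 1 = 0.
(K is a triangulation of the torus T^2.)

H_0 = Z,  H_1 = Z^2,  H_2 = Z.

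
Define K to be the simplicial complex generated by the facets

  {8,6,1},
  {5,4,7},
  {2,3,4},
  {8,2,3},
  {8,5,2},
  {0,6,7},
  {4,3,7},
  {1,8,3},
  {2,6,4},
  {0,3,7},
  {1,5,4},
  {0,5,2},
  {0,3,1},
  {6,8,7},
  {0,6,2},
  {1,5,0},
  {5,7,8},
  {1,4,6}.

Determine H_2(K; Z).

H_2 = Z.

Fix the vertex order 0 < 1 < 2 < 3 < 4 < 5 < 6 < 7 < 8 and write every simplex with vertices in increasing order. Then dim K = 2 and the simplices of K are:

  0-simplices (9): [0], [1], [2], [3], [4], [5], [6], [7], [8]
  1-simplices (27): (27 of them)
  2-simplices (18): [0,1,3], [0,1,5], [0,2,5], [0,2,6], [0,3,7], [0,6,7], [1,3,8], [1,4,5], [1,4,6], [1,6,8], [2,3,4], [2,3,8], [2,4,6], [2,5,8], [3,4,7], [4,5,7], [5,7,8], [6,7,8]

giving chain groups C_0 ≅ Z^9, C_1 ≅ Z^27, C_2 ≅ Z^18.

∂_1: C_1 → C_0 maps an edge to its endpoints' difference, ∂[p,q] = q − p. For instance
  ∂[1,6] = [6] − [1].
The resulting 9×27 matrix has rank 8, and its Smith normal form has invariant factors (1,1,1,1,1,1,1,1).

Boundary ∂_2: C_2 → C_1 sends each 2-simplex [p,q,r] to [q,r] − [p,r] + [p,q]. For instance
  ∂[0,1,3] = [1,3] − [0,3] + [0,1],
  ∂[1,4,5] = [4,5] − [1,5] + [1,4].
The 27×18 boundary matrix has rank 17 and Smith normal form diag(1,1,1,1,1,1,1,1,1,1,1,1,1,1,1,1,1).

Now H_k = ker ∂_k / im ∂_{k+1}, so:

  H_2: rank ker ∂_2 − rank ∂_3 = (18 − 17) − 0 = 1, and there is no ∂_3, so H_2 ≅ Z.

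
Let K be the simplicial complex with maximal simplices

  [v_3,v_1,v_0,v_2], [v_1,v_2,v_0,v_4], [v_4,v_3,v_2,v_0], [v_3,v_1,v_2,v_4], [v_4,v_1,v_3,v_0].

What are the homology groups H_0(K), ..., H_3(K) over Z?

Order the vertices as v_0 < v_1 < v_2 < v_3 < v_4. Listing each simplex with vertices in this order, K has dimension 3 with simplices:

  0-simplices (5): [v_0], [v_1], [v_2], [v_3], [v_4]
  1-simplices (10): [v_0,v_1], [v_0,v_2], [v_0,v_3], [v_0,v_4], [v_1,v_2], [v_1,v_3], [v_1,v_4], [v_2,v_3], [v_2,v_4], [v_3,v_4]
  2-simplices (10): [v_0,v_1,v_2], [v_0,v_1,v_3], [v_0,v_1,v_4], [v_0,v_2,v_3], [v_0,v_2,v_4], [v_0,v_3,v_4], [v_1,v_2,v_3], [v_1,v_2,v_4], [v_1,v_3,v_4], [v_2,v_3,v_4]
  3-simplices (5): [v_0,v_1,v_2,v_3], [v_0,v_1,v_2,v_4], [v_0,v_1,v_3,v_4], [v_0,v_2,v_3,v_4], [v_1,v_2,v_3,v_4]

giving chain groups C_0 ≅ Z^5, C_1 ≅ Z^10, C_2 ≅ Z^10, C_3 ≅ Z^5.

The boundary map ∂_1: C_1 → C_0 is given by ∂[p,q] = [q] − [p].
As a 5×10 matrix over Z this has rank 4, with invariant factors (1,1,1,1).

∂_2: C_2 → C_1 acts by ∂[p,q,r] = [q,r] − [p,r] + [p,q]. For instance
  ∂[v_1,v_3,v_4] = [v_3,v_4] − [v_1,v_4] + [v_1,v_3],
  ∂[v_2,v_3,v_4] = [v_3,v_4] − [v_2,v_4] + [v_2,v_3].
As a 10×10 matrix over Z this has rank 6, with invariant factors (1,1,1,1,1,1).

The boundary map ∂_3: C_3 → C_2 sends each 3-simplex σ to the alternating sum Σ_i (−1)^i (σ with its i-th vertex removed). For instance
  ∂[v_0,v_1,v_2,v_3] = [v_1,v_2,v_3] − [v_0,v_2,v_3] + [v_0,v_1,v_3] − [v_0,v_1,v_2],
  ∂[v_1,v_2,v_3,v_4] = [v_2,v_3,v_4] − [v_1,v_3,v_4] + [v_1,v_2,v_4] − [v_1,v_2,v_3].
As a 10×5 matrix over Z this has rank 4, with invariant factors (1,1,1,1).

Reading off H_k = ker ∂_k / im ∂_{k+1}:

  H_0: rank C_0 − rank ∂_1 = 5 − 4 = 1, and the invariant factors of ∂_1 are all 1, so H_0 ≅ Z.
  H_1: rank ker ∂_1 − rank ∂_2 = (10 − 4) − 6 = 0, and the invariant factors of ∂_2 are all 1, so H_1 ≅ 0.
  H_2: rank ker ∂_2 − rank ∂_3 = (10 − 6) − 4 = 0, and the invariant factors of ∂_3 are all 1, so H_2 ≅ 0.
  H_3: rank ker ∂_3 − rank ∂_4 = (5 − 4) − 0 = 1, and there is no ∂_4, so H_3 ≅ Z.

As a check, the Euler characteristic is 5 − 10 + 10 − 5 = 0, which agrees with 1 − 0 + 0 − 1 = 0.
(K is a triangulation of the 3-sphere S^3.)

H_0 ≅ Z,  H_1 = 0,  H_2 = 0,  H_3 ≅ Z.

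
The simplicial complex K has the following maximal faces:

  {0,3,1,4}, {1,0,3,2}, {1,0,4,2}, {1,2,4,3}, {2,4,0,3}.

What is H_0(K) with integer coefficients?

H_0 = Z.

Order the vertices as 0 < 1 < 2 < 3 < 4. Listing each simplex with vertices in this order, K has dimension 3 with simplices:

  0-simplices (5): [0], [1], [2], [3], [4]
  1-simplices (10): [0,1], [0,2], [0,3], [0,4], [1,2], [1,3], [1,4], [2,3], [2,4], [3,4]
  2-simplices (10): [0,1,2], [0,1,3], [0,1,4], [0,2,3], [0,2,4], [0,3,4], [1,2,3], [1,2,4], [1,3,4], [2,3,4]
  3-simplices (5): [0,1,2,3], [0,1,2,4], [0,1,3,4], [0,2,3,4], [1,2,3,4]

Hence C_0 ≅ Z^5, C_1 ≅ Z^10, C_2 ≅ Z^10, C_3 ≅ Z^5.

∂_1: C_1 → C_0 is given by ∂[p,q] = [q] − [p]. For instance
  ∂[0,1] = [1] − [0].
The resulting 5×10 matrix has rank 4, and its Smith normal form has invariant factors (1,1,1,1).

Boundary ∂_2: C_2 → C_1 maps a triangle to the signed sum of its edges. For instance
  ∂[1,3,4] = [3,4] − [1,4] + [1,3],
  ∂[0,3,4] = [3,4] − [0,4] + [0,3].
The 10×10 boundary matrix has rank 6 and Smith normal form diag(1,1,1,1,1,1).

∂_3: C_3 → C_2 sends each 3-simplex σ to the alternating sum Σ_i (−1)^i (σ with its i-th vertex removed). For instance
  ∂[0,1,2,3] = [1,2,3] − [0,2,3] + [0,1,3] − [0,1,2],
  ∂[0,2,3,4] = [2,3,4] − [0,3,4] + [0,2,4] − [0,2,3].
As a 10×5 matrix over Z this has rank 4, with invariant factors (1,1,1,1).

From H_k ≅ ker(∂_k) / im(∂_{k+1}) we obtain:

  H_0: rank C_0 − rank ∂_1 = 5 − 4 = 1, and the invariant factors of ∂_1 are all 1, so H_0 ≅ Z.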